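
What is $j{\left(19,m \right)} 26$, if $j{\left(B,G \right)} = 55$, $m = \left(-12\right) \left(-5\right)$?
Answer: $1430$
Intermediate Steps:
$m = 60$
$j{\left(19,m \right)} 26 = 55 \cdot 26 = 1430$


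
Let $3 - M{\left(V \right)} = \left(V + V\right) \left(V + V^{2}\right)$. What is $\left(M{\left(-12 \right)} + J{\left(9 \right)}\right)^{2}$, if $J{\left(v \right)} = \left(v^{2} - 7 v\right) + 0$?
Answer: $10169721$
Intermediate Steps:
$J{\left(v \right)} = v^{2} - 7 v$
$M{\left(V \right)} = 3 - 2 V \left(V + V^{2}\right)$ ($M{\left(V \right)} = 3 - \left(V + V\right) \left(V + V^{2}\right) = 3 - 2 V \left(V + V^{2}\right)$)
$\left(M{\left(-12 \right)} + J{\left(9 \right)}\right)^{2} = \left(\left(3 - 2 \left(-12\right)^{2} - 2 \left(-12\right)^{3}\right) + 9 \left(-7 + 9\right)\right)^{2} = \left(\left(3 - 288 - -3456\right) + 9 \cdot 2\right)^{2} = \left(\left(3 - 288 + 3456\right) + 18\right)^{2} = \left(3171 + 18\right)^{2} = 3189^{2} = 10169721$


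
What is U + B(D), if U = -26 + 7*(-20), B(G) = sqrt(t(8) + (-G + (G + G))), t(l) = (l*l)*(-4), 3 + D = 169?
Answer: -166 + 3*I*sqrt(10) ≈ -166.0 + 9.4868*I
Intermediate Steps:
D = 166 (D = -3 + 169 = 166)
t(l) = -4*l**2 (t(l) = l**2*(-4) = -4*l**2)
B(G) = sqrt(-256 + G) (B(G) = sqrt(-4*8**2 + (-G + (G + G))) = sqrt(-4*64 + (-G + 2*G)) = sqrt(-256 + G))
U = -166 (U = -26 - 140 = -166)
U + B(D) = -166 + sqrt(-256 + 166) = -166 + sqrt(-90) = -166 + 3*I*sqrt(10)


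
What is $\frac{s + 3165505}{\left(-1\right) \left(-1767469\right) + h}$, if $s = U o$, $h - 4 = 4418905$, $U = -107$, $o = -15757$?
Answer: $\frac{808584}{1031063} \approx 0.78422$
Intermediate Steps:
$h = 4418909$ ($h = 4 + 4418905 = 4418909$)
$s = 1685999$ ($s = \left(-107\right) \left(-15757\right) = 1685999$)
$\frac{s + 3165505}{\left(-1\right) \left(-1767469\right) + h} = \frac{1685999 + 3165505}{\left(-1\right) \left(-1767469\right) + 4418909} = \frac{4851504}{1767469 + 4418909} = \frac{4851504}{6186378} = 4851504 \cdot \frac{1}{6186378} = \frac{808584}{1031063}$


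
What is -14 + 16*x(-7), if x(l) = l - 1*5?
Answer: -206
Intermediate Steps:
x(l) = -5 + l (x(l) = l - 5 = -5 + l)
-14 + 16*x(-7) = -14 + 16*(-5 - 7) = -14 + 16*(-12) = -14 - 192 = -206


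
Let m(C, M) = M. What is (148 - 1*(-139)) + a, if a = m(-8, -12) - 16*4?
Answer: 211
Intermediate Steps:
a = -76 (a = -12 - 16*4 = -12 - 64 = -76)
(148 - 1*(-139)) + a = (148 - 1*(-139)) - 76 = (148 + 139) - 76 = 287 - 76 = 211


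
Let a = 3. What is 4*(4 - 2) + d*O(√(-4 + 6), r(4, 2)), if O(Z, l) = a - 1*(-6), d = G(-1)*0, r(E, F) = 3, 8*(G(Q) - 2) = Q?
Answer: 8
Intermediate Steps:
G(Q) = 2 + Q/8
d = 0 (d = (2 + (⅛)*(-1))*0 = (2 - ⅛)*0 = (15/8)*0 = 0)
O(Z, l) = 9 (O(Z, l) = 3 - 1*(-6) = 3 + 6 = 9)
4*(4 - 2) + d*O(√(-4 + 6), r(4, 2)) = 4*(4 - 2) + 0*9 = 4*2 + 0 = 8 + 0 = 8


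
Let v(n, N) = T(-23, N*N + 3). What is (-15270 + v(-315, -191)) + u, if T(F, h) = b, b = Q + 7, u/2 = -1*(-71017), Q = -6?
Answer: 126765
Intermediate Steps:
u = 142034 (u = 2*(-1*(-71017)) = 2*71017 = 142034)
b = 1 (b = -6 + 7 = 1)
T(F, h) = 1
v(n, N) = 1
(-15270 + v(-315, -191)) + u = (-15270 + 1) + 142034 = -15269 + 142034 = 126765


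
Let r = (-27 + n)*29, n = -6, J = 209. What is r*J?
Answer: -200013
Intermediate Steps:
r = -957 (r = (-27 - 6)*29 = -33*29 = -957)
r*J = -957*209 = -200013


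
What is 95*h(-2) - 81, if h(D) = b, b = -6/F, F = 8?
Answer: -609/4 ≈ -152.25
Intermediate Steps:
b = -¾ (b = -6/8 = -6*⅛ = -¾ ≈ -0.75000)
h(D) = -¾
95*h(-2) - 81 = 95*(-¾) - 81 = -285/4 - 81 = -609/4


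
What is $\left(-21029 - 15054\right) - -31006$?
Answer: $-5077$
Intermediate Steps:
$\left(-21029 - 15054\right) - -31006 = -36083 + 31006 = -5077$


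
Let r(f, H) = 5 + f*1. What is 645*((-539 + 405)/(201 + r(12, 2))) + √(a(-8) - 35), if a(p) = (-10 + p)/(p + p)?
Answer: -43215/109 + I*√542/4 ≈ -396.47 + 5.8202*I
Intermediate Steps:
r(f, H) = 5 + f
a(p) = (-10 + p)/(2*p) (a(p) = (-10 + p)/((2*p)) = (-10 + p)*(1/(2*p)) = (-10 + p)/(2*p))
645*((-539 + 405)/(201 + r(12, 2))) + √(a(-8) - 35) = 645*((-539 + 405)/(201 + (5 + 12))) + √((½)*(-10 - 8)/(-8) - 35) = 645*(-134/(201 + 17)) + √((½)*(-⅛)*(-18) - 35) = 645*(-134/218) + √(9/8 - 35) = 645*(-134*1/218) + √(-271/8) = 645*(-67/109) + I*√542/4 = -43215/109 + I*√542/4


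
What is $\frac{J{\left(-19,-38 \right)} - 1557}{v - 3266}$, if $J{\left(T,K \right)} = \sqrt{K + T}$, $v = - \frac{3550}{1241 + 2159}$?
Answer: $\frac{35292}{74053} - \frac{68 i \sqrt{57}}{222159} \approx 0.47658 - 0.0023109 i$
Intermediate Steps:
$v = - \frac{71}{68}$ ($v = - \frac{3550}{3400} = \left(-3550\right) \frac{1}{3400} = - \frac{71}{68} \approx -1.0441$)
$\frac{J{\left(-19,-38 \right)} - 1557}{v - 3266} = \frac{\sqrt{-38 - 19} - 1557}{- \frac{71}{68} - 3266} = \frac{\sqrt{-57} - 1557}{- \frac{222159}{68}} = \left(i \sqrt{57} - 1557\right) \left(- \frac{68}{222159}\right) = \left(-1557 + i \sqrt{57}\right) \left(- \frac{68}{222159}\right) = \frac{35292}{74053} - \frac{68 i \sqrt{57}}{222159}$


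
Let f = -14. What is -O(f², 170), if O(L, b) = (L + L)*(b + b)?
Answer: -133280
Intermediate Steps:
O(L, b) = 4*L*b (O(L, b) = (2*L)*(2*b) = 4*L*b)
-O(f², 170) = -4*(-14)²*170 = -4*196*170 = -1*133280 = -133280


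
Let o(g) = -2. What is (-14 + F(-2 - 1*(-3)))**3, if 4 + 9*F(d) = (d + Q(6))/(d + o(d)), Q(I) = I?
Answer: -2571353/729 ≈ -3527.2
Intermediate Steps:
F(d) = -4/9 + (6 + d)/(9*(-2 + d)) (F(d) = -4/9 + ((d + 6)/(d - 2))/9 = -4/9 + ((6 + d)/(-2 + d))/9 = -4/9 + (6 + d)/(9*(-2 + d)))
(-14 + F(-2 - 1*(-3)))**3 = (-14 + (14 - 3*(-2 - 1*(-3)))/(9*(-2 + (-2 - 1*(-3)))))**3 = (-14 + (14 - 3*(-2 + 3))/(9*(-2 + (-2 + 3))))**3 = (-14 + (14 - 3*1)/(9*(-2 + 1)))**3 = (-14 + (1/9)*(14 - 3)/(-1))**3 = (-14 + (1/9)*(-1)*11)**3 = (-14 - 11/9)**3 = (-137/9)**3 = -2571353/729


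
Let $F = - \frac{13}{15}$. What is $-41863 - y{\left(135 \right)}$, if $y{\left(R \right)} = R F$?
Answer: $-41746$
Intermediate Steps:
$F = - \frac{13}{15}$ ($F = \left(-13\right) \frac{1}{15} = - \frac{13}{15} \approx -0.86667$)
$y{\left(R \right)} = - \frac{13 R}{15}$ ($y{\left(R \right)} = R \left(- \frac{13}{15}\right) = - \frac{13 R}{15}$)
$-41863 - y{\left(135 \right)} = -41863 - \left(- \frac{13}{15}\right) 135 = -41863 - -117 = -41863 + 117 = -41746$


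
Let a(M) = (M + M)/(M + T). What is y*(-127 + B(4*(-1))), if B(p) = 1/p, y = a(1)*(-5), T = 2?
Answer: 2545/6 ≈ 424.17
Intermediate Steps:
a(M) = 2*M/(2 + M) (a(M) = (M + M)/(M + 2) = (2*M)/(2 + M) = 2*M/(2 + M))
y = -10/3 (y = (2*1/(2 + 1))*(-5) = (2*1/3)*(-5) = (2*1*(⅓))*(-5) = (⅔)*(-5) = -10/3 ≈ -3.3333)
y*(-127 + B(4*(-1))) = -10*(-127 + 1/(4*(-1)))/3 = -10*(-127 + 1/(-4))/3 = -10*(-127 - ¼)/3 = -10/3*(-509/4) = 2545/6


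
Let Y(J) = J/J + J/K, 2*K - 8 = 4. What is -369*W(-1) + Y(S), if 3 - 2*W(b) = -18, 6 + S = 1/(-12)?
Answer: -278965/72 ≈ -3874.5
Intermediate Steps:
K = 6 (K = 4 + (½)*4 = 4 + 2 = 6)
S = -73/12 (S = -6 + 1/(-12) = -6 - 1/12 = -73/12 ≈ -6.0833)
Y(J) = 1 + J/6 (Y(J) = J/J + J/6 = 1 + J*(⅙) = 1 + J/6)
W(b) = 21/2 (W(b) = 3/2 - ½*(-18) = 3/2 + 9 = 21/2)
-369*W(-1) + Y(S) = -369*21/2 + (1 + (⅙)*(-73/12)) = -7749/2 + (1 - 73/72) = -7749/2 - 1/72 = -278965/72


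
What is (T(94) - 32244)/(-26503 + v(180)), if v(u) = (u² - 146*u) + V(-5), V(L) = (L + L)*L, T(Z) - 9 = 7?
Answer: 32228/20333 ≈ 1.5850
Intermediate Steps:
T(Z) = 16 (T(Z) = 9 + 7 = 16)
V(L) = 2*L² (V(L) = (2*L)*L = 2*L²)
v(u) = 50 + u² - 146*u (v(u) = (u² - 146*u) + 2*(-5)² = (u² - 146*u) + 2*25 = (u² - 146*u) + 50 = 50 + u² - 146*u)
(T(94) - 32244)/(-26503 + v(180)) = (16 - 32244)/(-26503 + (50 + 180² - 146*180)) = -32228/(-26503 + (50 + 32400 - 26280)) = -32228/(-26503 + 6170) = -32228/(-20333) = -32228*(-1/20333) = 32228/20333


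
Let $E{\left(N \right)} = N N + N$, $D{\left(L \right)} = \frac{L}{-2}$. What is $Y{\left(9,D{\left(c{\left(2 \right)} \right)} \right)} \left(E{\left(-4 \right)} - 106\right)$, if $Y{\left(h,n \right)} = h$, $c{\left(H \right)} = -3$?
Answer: $-846$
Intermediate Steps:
$D{\left(L \right)} = - \frac{L}{2}$ ($D{\left(L \right)} = L \left(- \frac{1}{2}\right) = - \frac{L}{2}$)
$E{\left(N \right)} = N + N^{2}$ ($E{\left(N \right)} = N^{2} + N = N + N^{2}$)
$Y{\left(9,D{\left(c{\left(2 \right)} \right)} \right)} \left(E{\left(-4 \right)} - 106\right) = 9 \left(- 4 \left(1 - 4\right) - 106\right) = 9 \left(\left(-4\right) \left(-3\right) - 106\right) = 9 \left(12 - 106\right) = 9 \left(-94\right) = -846$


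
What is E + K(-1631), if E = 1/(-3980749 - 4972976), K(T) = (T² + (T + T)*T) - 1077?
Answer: 71445406987349/8953725 ≈ 7.9794e+6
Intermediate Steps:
K(T) = -1077 + 3*T² (K(T) = (T² + (2*T)*T) - 1077 = (T² + 2*T²) - 1077 = 3*T² - 1077 = -1077 + 3*T²)
E = -1/8953725 (E = 1/(-8953725) = -1/8953725 ≈ -1.1169e-7)
E + K(-1631) = -1/8953725 + (-1077 + 3*(-1631)²) = -1/8953725 + (-1077 + 3*2660161) = -1/8953725 + (-1077 + 7980483) = -1/8953725 + 7979406 = 71445406987349/8953725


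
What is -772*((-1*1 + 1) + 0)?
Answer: 0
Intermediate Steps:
-772*((-1*1 + 1) + 0) = -772*((-1 + 1) + 0) = -772*(0 + 0) = -772*0 = 0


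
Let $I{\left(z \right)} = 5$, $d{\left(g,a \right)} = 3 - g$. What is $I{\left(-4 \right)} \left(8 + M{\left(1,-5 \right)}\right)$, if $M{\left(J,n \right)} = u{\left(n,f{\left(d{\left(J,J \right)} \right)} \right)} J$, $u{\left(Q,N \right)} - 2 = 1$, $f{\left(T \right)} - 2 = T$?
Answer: $55$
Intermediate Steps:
$f{\left(T \right)} = 2 + T$
$u{\left(Q,N \right)} = 3$ ($u{\left(Q,N \right)} = 2 + 1 = 3$)
$M{\left(J,n \right)} = 3 J$
$I{\left(-4 \right)} \left(8 + M{\left(1,-5 \right)}\right) = 5 \left(8 + 3 \cdot 1\right) = 5 \left(8 + 3\right) = 5 \cdot 11 = 55$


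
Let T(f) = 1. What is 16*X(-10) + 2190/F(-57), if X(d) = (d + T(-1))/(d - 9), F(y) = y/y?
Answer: 41754/19 ≈ 2197.6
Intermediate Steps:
F(y) = 1
X(d) = (1 + d)/(-9 + d) (X(d) = (d + 1)/(d - 9) = (1 + d)/(-9 + d))
16*X(-10) + 2190/F(-57) = 16*((1 - 10)/(-9 - 10)) + 2190/1 = 16*(-9/(-19)) + 2190*1 = 16*(-1/19*(-9)) + 2190 = 16*(9/19) + 2190 = 144/19 + 2190 = 41754/19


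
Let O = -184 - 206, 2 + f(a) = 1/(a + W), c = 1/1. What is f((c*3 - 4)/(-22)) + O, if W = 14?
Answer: -121106/309 ≈ -391.93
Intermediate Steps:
c = 1
f(a) = -2 + 1/(14 + a) (f(a) = -2 + 1/(a + 14) = -2 + 1/(14 + a))
O = -390
f((c*3 - 4)/(-22)) + O = (-27 - 2*(1*3 - 4)/(-22))/(14 + (1*3 - 4)/(-22)) - 390 = (-27 - 2*(3 - 4)*(-1)/22)/(14 + (3 - 4)*(-1/22)) - 390 = (-27 - (-2)*(-1)/22)/(14 - 1*(-1/22)) - 390 = (-27 - 2*1/22)/(14 + 1/22) - 390 = (-27 - 1/11)/(309/22) - 390 = (22/309)*(-298/11) - 390 = -596/309 - 390 = -121106/309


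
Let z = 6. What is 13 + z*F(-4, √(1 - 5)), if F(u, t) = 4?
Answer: 37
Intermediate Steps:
13 + z*F(-4, √(1 - 5)) = 13 + 6*4 = 13 + 24 = 37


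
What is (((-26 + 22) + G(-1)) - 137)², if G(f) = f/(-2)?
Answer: 78961/4 ≈ 19740.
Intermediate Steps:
G(f) = -f/2 (G(f) = f*(-½) = -f/2)
(((-26 + 22) + G(-1)) - 137)² = (((-26 + 22) - ½*(-1)) - 137)² = ((-4 + ½) - 137)² = (-7/2 - 137)² = (-281/2)² = 78961/4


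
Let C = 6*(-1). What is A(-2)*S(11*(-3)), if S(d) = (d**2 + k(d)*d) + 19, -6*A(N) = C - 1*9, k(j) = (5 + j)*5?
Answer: 14320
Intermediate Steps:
C = -6
k(j) = 25 + 5*j
A(N) = 5/2 (A(N) = -(-6 - 1*9)/6 = -(-6 - 9)/6 = -1/6*(-15) = 5/2)
S(d) = 19 + d**2 + d*(25 + 5*d) (S(d) = (d**2 + (25 + 5*d)*d) + 19 = (d**2 + d*(25 + 5*d)) + 19 = 19 + d**2 + d*(25 + 5*d))
A(-2)*S(11*(-3)) = 5*(19 + 6*(11*(-3))**2 + 25*(11*(-3)))/2 = 5*(19 + 6*(-33)**2 + 25*(-33))/2 = 5*(19 + 6*1089 - 825)/2 = 5*(19 + 6534 - 825)/2 = (5/2)*5728 = 14320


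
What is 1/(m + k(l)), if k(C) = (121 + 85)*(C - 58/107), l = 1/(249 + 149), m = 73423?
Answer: 21293/1561029308 ≈ 1.3640e-5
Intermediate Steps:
l = 1/398 ≈ 0.0025126
k(C) = -11948/107 + 206*C (k(C) = 206*(C - 58*1/107) = 206*(C - 58/107) = 206*(-58/107 + C) = -11948/107 + 206*C)
1/(m + k(l)) = 1/(73423 + (-11948/107 + 206*(1/398))) = 1/(73423 + (-11948/107 + 103/199)) = 1/(73423 - 2366631/21293) = 1/(1561029308/21293) = 21293/1561029308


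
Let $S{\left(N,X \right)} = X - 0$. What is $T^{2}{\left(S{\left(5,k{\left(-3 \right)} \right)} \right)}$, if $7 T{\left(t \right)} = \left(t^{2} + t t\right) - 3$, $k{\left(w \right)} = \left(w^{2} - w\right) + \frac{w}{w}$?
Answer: $\frac{112225}{49} \approx 2290.3$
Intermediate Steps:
$k{\left(w \right)} = 1 + w^{2} - w$ ($k{\left(w \right)} = \left(w^{2} - w\right) + 1 = 1 + w^{2} - w$)
$S{\left(N,X \right)} = X$ ($S{\left(N,X \right)} = X + 0 = X$)
$T{\left(t \right)} = - \frac{3}{7} + \frac{2 t^{2}}{7}$ ($T{\left(t \right)} = \frac{\left(t^{2} + t t\right) - 3}{7} = \frac{\left(t^{2} + t^{2}\right) - 3}{7} = \frac{2 t^{2} - 3}{7} = \frac{-3 + 2 t^{2}}{7} = - \frac{3}{7} + \frac{2 t^{2}}{7}$)
$T^{2}{\left(S{\left(5,k{\left(-3 \right)} \right)} \right)} = \left(- \frac{3}{7} + \frac{2 \left(1 + \left(-3\right)^{2} - -3\right)^{2}}{7}\right)^{2} = \left(- \frac{3}{7} + \frac{2 \left(1 + 9 + 3\right)^{2}}{7}\right)^{2} = \left(- \frac{3}{7} + \frac{2 \cdot 13^{2}}{7}\right)^{2} = \left(- \frac{3}{7} + \frac{2}{7} \cdot 169\right)^{2} = \left(- \frac{3}{7} + \frac{338}{7}\right)^{2} = \left(\frac{335}{7}\right)^{2} = \frac{112225}{49}$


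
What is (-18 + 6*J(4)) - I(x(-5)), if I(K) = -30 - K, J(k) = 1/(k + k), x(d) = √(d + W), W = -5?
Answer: 51/4 + I*√10 ≈ 12.75 + 3.1623*I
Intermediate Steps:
x(d) = √(-5 + d) (x(d) = √(d - 5) = √(-5 + d))
J(k) = 1/(2*k)
(-18 + 6*J(4)) - I(x(-5)) = (-18 + 6*((½)/4)) - (-30 - √(-5 - 5)) = (-18 + 6*((½)*(¼))) - (-30 - √(-10)) = (-18 + 6*(⅛)) - (-30 - I*√10) = (-18 + ¾) - (-30 - I*√10) = -69/4 + (30 + I*√10) = 51/4 + I*√10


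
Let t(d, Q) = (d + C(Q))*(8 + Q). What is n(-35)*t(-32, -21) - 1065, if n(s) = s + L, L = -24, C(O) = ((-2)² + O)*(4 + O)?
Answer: 196054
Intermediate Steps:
C(O) = (4 + O)² (C(O) = (4 + O)*(4 + O) = (4 + O)²)
t(d, Q) = (8 + Q)*(d + (4 + Q)²) (t(d, Q) = (d + (4 + Q)²)*(8 + Q) = (8 + Q)*(d + (4 + Q)²))
n(s) = -24 + s (n(s) = s - 24 = -24 + s)
n(-35)*t(-32, -21) - 1065 = (-24 - 35)*(8*(-32) + 8*(4 - 21)² - 21*(-32) - 21*(4 - 21)²) - 1065 = -59*(-256 + 8*(-17)² + 672 - 21*(-17)²) - 1065 = -59*(-256 + 8*289 + 672 - 21*289) - 1065 = -59*(-256 + 2312 + 672 - 6069) - 1065 = -59*(-3341) - 1065 = 197119 - 1065 = 196054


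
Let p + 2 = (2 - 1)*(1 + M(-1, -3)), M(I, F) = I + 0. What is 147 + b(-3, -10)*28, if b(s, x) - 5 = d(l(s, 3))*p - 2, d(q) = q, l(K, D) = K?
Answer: 399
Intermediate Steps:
M(I, F) = I
p = -2 (p = -2 + (2 - 1)*(1 - 1) = -2 + 1*0 = -2 + 0 = -2)
b(s, x) = 3 - 2*s (b(s, x) = 5 + (s*(-2) - 2) = 5 + (-2*s - 2) = 5 + (-2 - 2*s) = 3 - 2*s)
147 + b(-3, -10)*28 = 147 + (3 - 2*(-3))*28 = 147 + (3 + 6)*28 = 147 + 9*28 = 147 + 252 = 399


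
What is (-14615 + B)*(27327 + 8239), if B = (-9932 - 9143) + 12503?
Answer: -753536842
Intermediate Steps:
B = -6572 (B = -19075 + 12503 = -6572)
(-14615 + B)*(27327 + 8239) = (-14615 - 6572)*(27327 + 8239) = -21187*35566 = -753536842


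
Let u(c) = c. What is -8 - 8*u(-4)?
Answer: 24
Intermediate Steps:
-8 - 8*u(-4) = -8 - 8*(-4) = -8 + 32 = 24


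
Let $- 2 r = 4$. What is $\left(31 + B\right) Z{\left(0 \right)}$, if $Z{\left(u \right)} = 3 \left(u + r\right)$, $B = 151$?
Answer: $-1092$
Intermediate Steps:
$r = -2$ ($r = \left(- \frac{1}{2}\right) 4 = -2$)
$Z{\left(u \right)} = -6 + 3 u$ ($Z{\left(u \right)} = 3 \left(u - 2\right) = 3 \left(-2 + u\right) = -6 + 3 u$)
$\left(31 + B\right) Z{\left(0 \right)} = \left(31 + 151\right) \left(-6 + 3 \cdot 0\right) = 182 \left(-6 + 0\right) = 182 \left(-6\right) = -1092$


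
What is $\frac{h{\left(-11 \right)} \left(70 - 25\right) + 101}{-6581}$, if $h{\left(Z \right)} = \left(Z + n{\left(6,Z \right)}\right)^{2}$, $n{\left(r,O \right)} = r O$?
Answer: $- \frac{266906}{6581} \approx -40.557$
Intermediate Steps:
$n{\left(r,O \right)} = O r$
$h{\left(Z \right)} = 49 Z^{2}$ ($h{\left(Z \right)} = \left(Z + Z 6\right)^{2} = \left(Z + 6 Z\right)^{2} = \left(7 Z\right)^{2} = 49 Z^{2}$)
$\frac{h{\left(-11 \right)} \left(70 - 25\right) + 101}{-6581} = \frac{49 \left(-11\right)^{2} \left(70 - 25\right) + 101}{-6581} = \left(49 \cdot 121 \left(70 - 25\right) + 101\right) \left(- \frac{1}{6581}\right) = \left(5929 \cdot 45 + 101\right) \left(- \frac{1}{6581}\right) = \left(266805 + 101\right) \left(- \frac{1}{6581}\right) = 266906 \left(- \frac{1}{6581}\right) = - \frac{266906}{6581}$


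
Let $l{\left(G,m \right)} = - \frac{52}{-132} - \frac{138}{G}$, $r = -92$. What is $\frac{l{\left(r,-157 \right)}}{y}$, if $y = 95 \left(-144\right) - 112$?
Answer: $- \frac{125}{910272} \approx -0.00013732$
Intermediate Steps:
$l{\left(G,m \right)} = \frac{13}{33} - \frac{138}{G}$ ($l{\left(G,m \right)} = \left(-52\right) \left(- \frac{1}{132}\right) - \frac{138}{G} = \frac{13}{33} - \frac{138}{G}$)
$y = -13792$ ($y = -13680 - 112 = -13792$)
$\frac{l{\left(r,-157 \right)}}{y} = \frac{\frac{13}{33} - \frac{138}{-92}}{-13792} = \left(\frac{13}{33} - - \frac{3}{2}\right) \left(- \frac{1}{13792}\right) = \left(\frac{13}{33} + \frac{3}{2}\right) \left(- \frac{1}{13792}\right) = \frac{125}{66} \left(- \frac{1}{13792}\right) = - \frac{125}{910272}$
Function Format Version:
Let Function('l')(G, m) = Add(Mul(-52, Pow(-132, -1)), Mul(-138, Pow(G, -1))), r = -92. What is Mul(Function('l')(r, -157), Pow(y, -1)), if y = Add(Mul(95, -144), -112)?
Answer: Rational(-125, 910272) ≈ -0.00013732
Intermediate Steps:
Function('l')(G, m) = Add(Rational(13, 33), Mul(-138, Pow(G, -1))) (Function('l')(G, m) = Add(Mul(-52, Rational(-1, 132)), Mul(-138, Pow(G, -1))) = Add(Rational(13, 33), Mul(-138, Pow(G, -1))))
y = -13792 (y = Add(-13680, -112) = -13792)
Mul(Function('l')(r, -157), Pow(y, -1)) = Mul(Add(Rational(13, 33), Mul(-138, Pow(-92, -1))), Pow(-13792, -1)) = Mul(Add(Rational(13, 33), Mul(-138, Rational(-1, 92))), Rational(-1, 13792)) = Mul(Add(Rational(13, 33), Rational(3, 2)), Rational(-1, 13792)) = Mul(Rational(125, 66), Rational(-1, 13792)) = Rational(-125, 910272)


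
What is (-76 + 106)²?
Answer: 900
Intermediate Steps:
(-76 + 106)² = 30² = 900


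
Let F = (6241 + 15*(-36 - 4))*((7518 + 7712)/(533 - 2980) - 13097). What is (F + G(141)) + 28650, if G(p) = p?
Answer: -180800253972/2447 ≈ -7.3886e+7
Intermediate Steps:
F = -180870705549/2447 (F = (6241 + 15*(-40))*(15230/(-2447) - 13097) = (6241 - 600)*(15230*(-1/2447) - 13097) = 5641*(-15230/2447 - 13097) = 5641*(-32063589/2447) = -180870705549/2447 ≈ -7.3915e+7)
(F + G(141)) + 28650 = (-180870705549/2447 + 141) + 28650 = -180870360522/2447 + 28650 = -180800253972/2447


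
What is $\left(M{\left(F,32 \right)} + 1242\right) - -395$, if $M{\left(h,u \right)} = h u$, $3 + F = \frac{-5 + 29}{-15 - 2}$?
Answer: $\frac{25429}{17} \approx 1495.8$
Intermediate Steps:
$F = - \frac{75}{17}$ ($F = -3 + \frac{-5 + 29}{-15 - 2} = -3 + \frac{24}{-17} = -3 + 24 \left(- \frac{1}{17}\right) = -3 - \frac{24}{17} = - \frac{75}{17} \approx -4.4118$)
$\left(M{\left(F,32 \right)} + 1242\right) - -395 = \left(\left(- \frac{75}{17}\right) 32 + 1242\right) - -395 = \left(- \frac{2400}{17} + 1242\right) + 395 = \frac{18714}{17} + 395 = \frac{25429}{17}$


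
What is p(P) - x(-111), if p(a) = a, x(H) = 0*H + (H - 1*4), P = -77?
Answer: 38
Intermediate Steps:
x(H) = -4 + H (x(H) = 0 + (H - 4) = 0 + (-4 + H) = -4 + H)
p(P) - x(-111) = -77 - (-4 - 111) = -77 - 1*(-115) = -77 + 115 = 38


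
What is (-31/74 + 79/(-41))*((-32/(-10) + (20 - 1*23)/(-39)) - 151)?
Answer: 34168717/98605 ≈ 346.52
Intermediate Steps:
(-31/74 + 79/(-41))*((-32/(-10) + (20 - 1*23)/(-39)) - 151) = (-31*1/74 + 79*(-1/41))*((-32*(-⅒) + (20 - 23)*(-1/39)) - 151) = (-31/74 - 79/41)*((16/5 - 3*(-1/39)) - 151) = -7117*((16/5 + 1/13) - 151)/3034 = -7117*(213/65 - 151)/3034 = -7117/3034*(-9602/65) = 34168717/98605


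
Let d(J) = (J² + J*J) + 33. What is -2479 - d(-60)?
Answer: -9712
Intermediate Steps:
d(J) = 33 + 2*J² (d(J) = (J² + J²) + 33 = 2*J² + 33 = 33 + 2*J²)
-2479 - d(-60) = -2479 - (33 + 2*(-60)²) = -2479 - (33 + 2*3600) = -2479 - (33 + 7200) = -2479 - 1*7233 = -2479 - 7233 = -9712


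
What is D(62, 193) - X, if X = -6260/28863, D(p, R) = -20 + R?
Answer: 4999559/28863 ≈ 173.22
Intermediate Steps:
X = -6260/28863 (X = -6260*1/28863 = -6260/28863 ≈ -0.21689)
D(62, 193) - X = (-20 + 193) - 1*(-6260/28863) = 173 + 6260/28863 = 4999559/28863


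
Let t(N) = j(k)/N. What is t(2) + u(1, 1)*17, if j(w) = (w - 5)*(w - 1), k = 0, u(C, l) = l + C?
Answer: 73/2 ≈ 36.500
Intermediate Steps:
u(C, l) = C + l
j(w) = (-1 + w)*(-5 + w) (j(w) = (-5 + w)*(-1 + w) = (-1 + w)*(-5 + w))
t(N) = 5/N (t(N) = (5 + 0² - 6*0)/N = (5 + 0 + 0)/N = 5/N)
t(2) + u(1, 1)*17 = 5/2 + (1 + 1)*17 = 5*(½) + 2*17 = 5/2 + 34 = 73/2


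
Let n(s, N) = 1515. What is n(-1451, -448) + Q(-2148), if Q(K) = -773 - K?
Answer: 2890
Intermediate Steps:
n(-1451, -448) + Q(-2148) = 1515 + (-773 - 1*(-2148)) = 1515 + (-773 + 2148) = 1515 + 1375 = 2890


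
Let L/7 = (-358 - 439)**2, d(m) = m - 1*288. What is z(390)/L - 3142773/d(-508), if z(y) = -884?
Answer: 13974223158235/3539384548 ≈ 3948.2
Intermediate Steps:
d(m) = -288 + m (d(m) = m - 288 = -288 + m)
L = 4446463 (L = 7*(-358 - 439)**2 = 7*(-797)**2 = 7*635209 = 4446463)
z(390)/L - 3142773/d(-508) = -884/4446463 - 3142773/(-288 - 508) = -884*1/4446463 - 3142773/(-796) = -884/4446463 - 3142773*(-1/796) = -884/4446463 + 3142773/796 = 13974223158235/3539384548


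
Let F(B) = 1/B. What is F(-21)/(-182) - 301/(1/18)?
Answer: -20707595/3822 ≈ -5418.0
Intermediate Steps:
F(-21)/(-182) - 301/(1/18) = 1/(-21*(-182)) - 301/(1/18) = -1/21*(-1/182) - 301/1/18 = 1/3822 - 301*18 = 1/3822 - 5418 = -20707595/3822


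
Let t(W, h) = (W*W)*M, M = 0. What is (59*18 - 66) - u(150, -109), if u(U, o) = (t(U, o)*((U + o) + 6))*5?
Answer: 996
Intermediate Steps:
t(W, h) = 0 (t(W, h) = (W*W)*0 = W**2*0 = 0)
u(U, o) = 0 (u(U, o) = (0*((U + o) + 6))*5 = (0*(6 + U + o))*5 = 0*5 = 0)
(59*18 - 66) - u(150, -109) = (59*18 - 66) - 1*0 = (1062 - 66) + 0 = 996 + 0 = 996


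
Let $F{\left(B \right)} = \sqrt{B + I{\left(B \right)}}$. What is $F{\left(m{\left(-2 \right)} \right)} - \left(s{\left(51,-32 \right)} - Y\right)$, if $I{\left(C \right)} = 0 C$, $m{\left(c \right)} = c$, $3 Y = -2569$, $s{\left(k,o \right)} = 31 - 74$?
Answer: $- \frac{2440}{3} + i \sqrt{2} \approx -813.33 + 1.4142 i$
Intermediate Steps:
$s{\left(k,o \right)} = -43$
$Y = - \frac{2569}{3}$ ($Y = \frac{1}{3} \left(-2569\right) = - \frac{2569}{3} \approx -856.33$)
$I{\left(C \right)} = 0$
$F{\left(B \right)} = \sqrt{B}$ ($F{\left(B \right)} = \sqrt{B + 0} = \sqrt{B}$)
$F{\left(m{\left(-2 \right)} \right)} - \left(s{\left(51,-32 \right)} - Y\right) = \sqrt{-2} - \left(-43 - - \frac{2569}{3}\right) = i \sqrt{2} - \left(-43 + \frac{2569}{3}\right) = i \sqrt{2} - \frac{2440}{3} = - \frac{2440}{3} + i \sqrt{2}$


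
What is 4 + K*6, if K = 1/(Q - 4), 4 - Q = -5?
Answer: 26/5 ≈ 5.2000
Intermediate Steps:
Q = 9 (Q = 4 - 1*(-5) = 4 + 5 = 9)
K = 1/5 (K = 1/(9 - 4) = 1/5 ≈ 0.20000)
4 + K*6 = 4 + (1/5)*6 = 4 + 6/5 = 26/5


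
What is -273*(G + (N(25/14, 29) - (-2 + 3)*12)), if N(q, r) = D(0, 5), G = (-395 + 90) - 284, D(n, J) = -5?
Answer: 165438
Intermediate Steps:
G = -589 (G = -305 - 284 = -589)
N(q, r) = -5
-273*(G + (N(25/14, 29) - (-2 + 3)*12)) = -273*(-589 + (-5 - (-2 + 3)*12)) = -273*(-589 + (-5 - 12)) = -273*(-589 - 17) = -273*(-606) = 165438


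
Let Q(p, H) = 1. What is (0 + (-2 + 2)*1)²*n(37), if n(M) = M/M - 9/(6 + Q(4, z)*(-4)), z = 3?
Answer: 0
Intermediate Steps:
n(M) = -7/2 (n(M) = M/M - 9/(6 + 1*(-4)) = 1 - 9/(6 - 4) = 1 - 9/2 = -7/2)
(0 + (-2 + 2)*1)²*n(37) = (0 + (-2 + 2)*1)²*(-7/2) = (0 + 0*1)²*(-7/2) = (0 + 0)²*(-7/2) = 0²*(-7/2) = 0*(-7/2) = 0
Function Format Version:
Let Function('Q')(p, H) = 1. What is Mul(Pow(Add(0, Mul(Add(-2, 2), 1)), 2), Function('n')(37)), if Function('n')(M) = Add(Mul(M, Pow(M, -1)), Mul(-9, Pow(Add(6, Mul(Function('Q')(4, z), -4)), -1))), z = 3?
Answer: 0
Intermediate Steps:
Function('n')(M) = Rational(-7, 2) (Function('n')(M) = Add(Mul(M, Pow(M, -1)), Mul(-9, Pow(Add(6, Mul(1, -4)), -1))) = Add(1, Mul(-9, Pow(Add(6, -4), -1))) = Add(1, Mul(-9, Pow(2, -1))) = Add(1, Mul(-9, Rational(1, 2))) = Add(1, Rational(-9, 2)) = Rational(-7, 2))
Mul(Pow(Add(0, Mul(Add(-2, 2), 1)), 2), Function('n')(37)) = Mul(Pow(Add(0, Mul(Add(-2, 2), 1)), 2), Rational(-7, 2)) = Mul(Pow(Add(0, Mul(0, 1)), 2), Rational(-7, 2)) = Mul(Pow(Add(0, 0), 2), Rational(-7, 2)) = Mul(Pow(0, 2), Rational(-7, 2)) = Mul(0, Rational(-7, 2)) = 0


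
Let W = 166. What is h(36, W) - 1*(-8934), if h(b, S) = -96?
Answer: 8838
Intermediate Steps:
h(36, W) - 1*(-8934) = -96 - 1*(-8934) = -96 + 8934 = 8838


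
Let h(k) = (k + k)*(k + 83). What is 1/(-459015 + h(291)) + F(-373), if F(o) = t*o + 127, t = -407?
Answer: 36669780485/241347 ≈ 1.5194e+5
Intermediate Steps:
F(o) = 127 - 407*o (F(o) = -407*o + 127 = 127 - 407*o)
h(k) = 2*k*(83 + k) (h(k) = (2*k)*(83 + k) = 2*k*(83 + k))
1/(-459015 + h(291)) + F(-373) = 1/(-459015 + 2*291*(83 + 291)) + (127 - 407*(-373)) = 1/(-459015 + 2*291*374) + (127 + 151811) = 1/(-459015 + 217668) + 151938 = 1/(-241347) + 151938 = -1/241347 + 151938 = 36669780485/241347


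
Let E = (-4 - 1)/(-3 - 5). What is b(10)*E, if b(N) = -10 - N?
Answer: -25/2 ≈ -12.500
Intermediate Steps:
E = 5/8 (E = -5/(-8) = -5*(-⅛) = 5/8 ≈ 0.62500)
b(10)*E = (-10 - 1*10)*(5/8) = (-10 - 10)*(5/8) = -20*5/8 = -25/2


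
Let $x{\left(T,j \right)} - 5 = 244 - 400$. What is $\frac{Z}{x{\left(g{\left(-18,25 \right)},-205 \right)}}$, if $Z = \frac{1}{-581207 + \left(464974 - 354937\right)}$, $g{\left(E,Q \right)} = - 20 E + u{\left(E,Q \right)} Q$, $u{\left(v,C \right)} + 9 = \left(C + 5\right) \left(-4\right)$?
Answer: $\frac{1}{71146670} \approx 1.4055 \cdot 10^{-8}$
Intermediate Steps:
$u{\left(v,C \right)} = -29 - 4 C$ ($u{\left(v,C \right)} = -9 + \left(C + 5\right) \left(-4\right) = -9 + \left(5 + C\right) \left(-4\right) = -9 - \left(20 + 4 C\right) = -29 - 4 C$)
$g{\left(E,Q \right)} = - 20 E + Q \left(-29 - 4 Q\right)$ ($g{\left(E,Q \right)} = - 20 E + \left(-29 - 4 Q\right) Q = - 20 E + Q \left(-29 - 4 Q\right)$)
$Z = - \frac{1}{471170}$ ($Z = \frac{1}{-581207 + 110037} = \frac{1}{-471170} = - \frac{1}{471170} \approx -2.1224 \cdot 10^{-6}$)
$x{\left(T,j \right)} = -151$ ($x{\left(T,j \right)} = 5 + \left(244 - 400\right) = 5 - 156 = -151$)
$\frac{Z}{x{\left(g{\left(-18,25 \right)},-205 \right)}} = - \frac{1}{471170 \left(-151\right)} = \left(- \frac{1}{471170}\right) \left(- \frac{1}{151}\right) = \frac{1}{71146670}$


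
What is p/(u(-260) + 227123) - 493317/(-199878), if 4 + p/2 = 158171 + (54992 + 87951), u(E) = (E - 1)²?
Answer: 22168284459/4917731686 ≈ 4.5078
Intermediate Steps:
u(E) = (-1 + E)²
p = 602220 (p = -8 + 2*(158171 + (54992 + 87951)) = -8 + 2*(158171 + 142943) = -8 + 2*301114 = -8 + 602228 = 602220)
p/(u(-260) + 227123) - 493317/(-199878) = 602220/((-1 - 260)² + 227123) - 493317/(-199878) = 602220/((-261)² + 227123) - 493317*(-1/199878) = 602220/(68121 + 227123) + 164439/66626 = 602220/295244 + 164439/66626 = 602220*(1/295244) + 164439/66626 = 150555/73811 + 164439/66626 = 22168284459/4917731686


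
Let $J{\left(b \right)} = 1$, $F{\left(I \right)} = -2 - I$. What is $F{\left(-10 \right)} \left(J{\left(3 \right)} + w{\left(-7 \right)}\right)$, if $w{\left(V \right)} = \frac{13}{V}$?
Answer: $- \frac{48}{7} \approx -6.8571$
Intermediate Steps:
$F{\left(-10 \right)} \left(J{\left(3 \right)} + w{\left(-7 \right)}\right) = \left(-2 - -10\right) \left(1 + \frac{13}{-7}\right) = \left(-2 + 10\right) \left(1 + 13 \left(- \frac{1}{7}\right)\right) = 8 \left(1 - \frac{13}{7}\right) = 8 \left(- \frac{6}{7}\right) = - \frac{48}{7}$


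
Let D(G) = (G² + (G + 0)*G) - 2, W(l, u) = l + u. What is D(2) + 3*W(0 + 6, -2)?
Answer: 18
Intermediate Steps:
D(G) = -2 + 2*G² (D(G) = (G² + G*G) - 2 = (G² + G²) - 2 = 2*G² - 2 = -2 + 2*G²)
D(2) + 3*W(0 + 6, -2) = (-2 + 2*2²) + 3*((0 + 6) - 2) = (-2 + 2*4) + 3*(6 - 2) = (-2 + 8) + 3*4 = 6 + 12 = 18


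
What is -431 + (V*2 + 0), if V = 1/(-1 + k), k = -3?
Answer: -863/2 ≈ -431.50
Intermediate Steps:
V = -¼ (V = 1/(-1 - 3) = 1/(-4) = -¼ ≈ -0.25000)
-431 + (V*2 + 0) = -431 + (-¼*2 + 0) = -431 + (-½ + 0) = -431 - ½ = -863/2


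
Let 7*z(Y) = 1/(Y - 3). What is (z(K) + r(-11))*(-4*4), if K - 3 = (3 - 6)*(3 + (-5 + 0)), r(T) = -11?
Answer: 3688/21 ≈ 175.62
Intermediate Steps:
K = 9 (K = 3 + (3 - 6)*(3 + (-5 + 0)) = 3 - 3*(3 - 5) = 3 - 3*(-2) = 3 + 6 = 9)
z(Y) = 1/(7*(-3 + Y)) (z(Y) = 1/(7*(Y - 3)) = 1/(7*(-3 + Y)))
(z(K) + r(-11))*(-4*4) = (1/(7*(-3 + 9)) - 11)*(-4*4) = ((1/7)/6 - 11)*(-16) = ((1/7)*(1/6) - 11)*(-16) = (1/42 - 11)*(-16) = -461/42*(-16) = 3688/21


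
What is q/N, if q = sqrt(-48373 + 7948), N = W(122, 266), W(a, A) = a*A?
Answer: 5*I*sqrt(33)/4636 ≈ 0.0061956*I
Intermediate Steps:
W(a, A) = A*a
N = 32452 (N = 266*122 = 32452)
q = 35*I*sqrt(33) (q = sqrt(-40425) = 35*I*sqrt(33) ≈ 201.06*I)
q/N = (35*I*sqrt(33))/32452 = (35*I*sqrt(33))*(1/32452) = 5*I*sqrt(33)/4636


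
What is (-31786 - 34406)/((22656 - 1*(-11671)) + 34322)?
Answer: -3152/3269 ≈ -0.96421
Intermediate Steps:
(-31786 - 34406)/((22656 - 1*(-11671)) + 34322) = -66192/((22656 + 11671) + 34322) = -66192/(34327 + 34322) = -66192/68649 = -66192*1/68649 = -3152/3269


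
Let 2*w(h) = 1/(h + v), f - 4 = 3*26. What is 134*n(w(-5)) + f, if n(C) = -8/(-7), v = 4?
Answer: 1646/7 ≈ 235.14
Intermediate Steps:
f = 82 (f = 4 + 3*26 = 4 + 78 = 82)
w(h) = 1/(2*(4 + h)) (w(h) = 1/(2*(h + 4)) = 1/(2*(4 + h)))
n(C) = 8/7 (n(C) = -8*(-⅐) = 8/7)
134*n(w(-5)) + f = 134*(8/7) + 82 = 1072/7 + 82 = 1646/7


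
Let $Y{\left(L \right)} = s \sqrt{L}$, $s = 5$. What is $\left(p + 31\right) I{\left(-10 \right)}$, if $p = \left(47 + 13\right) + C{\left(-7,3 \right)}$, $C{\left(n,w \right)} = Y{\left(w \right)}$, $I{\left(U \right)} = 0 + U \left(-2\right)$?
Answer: $1820 + 100 \sqrt{3} \approx 1993.2$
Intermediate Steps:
$I{\left(U \right)} = - 2 U$ ($I{\left(U \right)} = 0 - 2 U = - 2 U$)
$Y{\left(L \right)} = 5 \sqrt{L}$
$C{\left(n,w \right)} = 5 \sqrt{w}$
$p = 60 + 5 \sqrt{3}$ ($p = \left(47 + 13\right) + 5 \sqrt{3} = 60 + 5 \sqrt{3} \approx 68.66$)
$\left(p + 31\right) I{\left(-10 \right)} = \left(\left(60 + 5 \sqrt{3}\right) + 31\right) \left(\left(-2\right) \left(-10\right)\right) = \left(91 + 5 \sqrt{3}\right) 20 = 1820 + 100 \sqrt{3}$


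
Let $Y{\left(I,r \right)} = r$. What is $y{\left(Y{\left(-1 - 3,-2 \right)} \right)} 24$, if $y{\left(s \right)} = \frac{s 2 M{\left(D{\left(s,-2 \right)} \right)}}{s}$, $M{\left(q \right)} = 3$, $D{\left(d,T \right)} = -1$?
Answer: $144$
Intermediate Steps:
$y{\left(s \right)} = 6$ ($y{\left(s \right)} = \frac{s 2 \cdot 3}{s} = \frac{2 s 3}{s} = \frac{6 s}{s} = 6$)
$y{\left(Y{\left(-1 - 3,-2 \right)} \right)} 24 = 6 \cdot 24 = 144$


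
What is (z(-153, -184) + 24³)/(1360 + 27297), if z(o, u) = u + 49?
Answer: 13689/28657 ≈ 0.47768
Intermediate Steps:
z(o, u) = 49 + u
(z(-153, -184) + 24³)/(1360 + 27297) = ((49 - 184) + 24³)/(1360 + 27297) = (-135 + 13824)/28657 = 13689*(1/28657) = 13689/28657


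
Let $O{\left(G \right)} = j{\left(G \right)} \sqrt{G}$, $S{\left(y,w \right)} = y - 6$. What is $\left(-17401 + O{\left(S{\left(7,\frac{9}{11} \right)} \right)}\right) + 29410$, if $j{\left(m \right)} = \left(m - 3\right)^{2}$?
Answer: $12013$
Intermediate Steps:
$S{\left(y,w \right)} = -6 + y$ ($S{\left(y,w \right)} = y - 6 = -6 + y$)
$j{\left(m \right)} = \left(-3 + m\right)^{2}$
$O{\left(G \right)} = \sqrt{G} \left(-3 + G\right)^{2}$ ($O{\left(G \right)} = \left(-3 + G\right)^{2} \sqrt{G} = \sqrt{G} \left(-3 + G\right)^{2}$)
$\left(-17401 + O{\left(S{\left(7,\frac{9}{11} \right)} \right)}\right) + 29410 = \left(-17401 + \sqrt{-6 + 7} \left(-3 + \left(-6 + 7\right)\right)^{2}\right) + 29410 = \left(-17401 + \sqrt{1} \left(-3 + 1\right)^{2}\right) + 29410 = \left(-17401 + 1 \left(-2\right)^{2}\right) + 29410 = \left(-17401 + 1 \cdot 4\right) + 29410 = \left(-17401 + 4\right) + 29410 = -17397 + 29410 = 12013$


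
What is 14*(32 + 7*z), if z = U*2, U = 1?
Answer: 644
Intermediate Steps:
z = 2 (z = 1*2 = 2)
14*(32 + 7*z) = 14*(32 + 7*2) = 14*(32 + 14) = 14*46 = 644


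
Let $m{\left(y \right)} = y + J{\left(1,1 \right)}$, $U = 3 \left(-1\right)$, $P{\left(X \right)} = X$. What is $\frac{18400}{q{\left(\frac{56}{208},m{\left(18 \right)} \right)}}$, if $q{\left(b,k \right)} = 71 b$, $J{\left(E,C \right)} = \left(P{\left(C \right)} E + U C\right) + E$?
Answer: $\frac{478400}{497} \approx 962.58$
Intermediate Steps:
$U = -3$
$J{\left(E,C \right)} = E - 3 C + C E$ ($J{\left(E,C \right)} = \left(C E - 3 C\right) + E = \left(- 3 C + C E\right) + E = E - 3 C + C E$)
$m{\left(y \right)} = -1 + y$ ($m{\left(y \right)} = y + \left(1 - 3 + 1 \cdot 1\right) = y + \left(1 - 3 + 1\right) = y - 1 = -1 + y$)
$\frac{18400}{q{\left(\frac{56}{208},m{\left(18 \right)} \right)}} = \frac{18400}{71 \cdot \frac{56}{208}} = \frac{18400}{71 \cdot 56 \cdot \frac{1}{208}} = \frac{18400}{71 \cdot \frac{7}{26}} = \frac{18400}{\frac{497}{26}} = 18400 \cdot \frac{26}{497} = \frac{478400}{497}$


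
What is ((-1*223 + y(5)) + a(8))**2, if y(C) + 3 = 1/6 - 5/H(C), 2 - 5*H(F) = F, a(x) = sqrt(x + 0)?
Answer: 189257/4 - 870*sqrt(2) ≈ 46084.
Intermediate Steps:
a(x) = sqrt(x)
H(F) = 2/5 - F/5
y(C) = -17/6 - 5/(2/5 - C/5) (y(C) = -3 + (1/6 - 5/(2/5 - C/5)) = -17/6 - 5/(2/5 - C/5))
((-1*223 + y(5)) + a(8))**2 = ((-1*223 + (184 - 17*5)/(6*(-2 + 5))) + sqrt(8))**2 = ((-223 + (1/6)*(184 - 85)/3) + 2*sqrt(2))**2 = ((-223 + (1/6)*(1/3)*99) + 2*sqrt(2))**2 = ((-223 + 11/2) + 2*sqrt(2))**2 = (-435/2 + 2*sqrt(2))**2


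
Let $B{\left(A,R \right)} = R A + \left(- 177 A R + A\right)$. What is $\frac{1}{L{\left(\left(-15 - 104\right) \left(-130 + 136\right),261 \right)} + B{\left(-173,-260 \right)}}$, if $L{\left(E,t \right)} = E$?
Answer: $- \frac{1}{7917367} \approx -1.263 \cdot 10^{-7}$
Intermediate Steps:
$B{\left(A,R \right)} = A - 176 A R$ ($B{\left(A,R \right)} = A R - \left(- A + 177 A R\right) = A - 176 A R$)
$\frac{1}{L{\left(\left(-15 - 104\right) \left(-130 + 136\right),261 \right)} + B{\left(-173,-260 \right)}} = \frac{1}{\left(-15 - 104\right) \left(-130 + 136\right) - 173 \left(1 - -45760\right)} = \frac{1}{\left(-119\right) 6 - 173 \left(1 + 45760\right)} = \frac{1}{-714 - 7916653} = \frac{1}{-7917367} = - \frac{1}{7917367}$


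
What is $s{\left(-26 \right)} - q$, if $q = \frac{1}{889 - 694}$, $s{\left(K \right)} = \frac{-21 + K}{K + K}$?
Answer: $\frac{701}{780} \approx 0.89872$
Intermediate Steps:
$s{\left(K \right)} = \frac{-21 + K}{2 K}$
$q = \frac{1}{195} \approx 0.0051282$
$s{\left(-26 \right)} - q = \frac{-21 - 26}{2 \left(-26\right)} - \frac{1}{195} = \frac{1}{2} \left(- \frac{1}{26}\right) \left(-47\right) - \frac{1}{195} = \frac{47}{52} - \frac{1}{195} = \frac{701}{780}$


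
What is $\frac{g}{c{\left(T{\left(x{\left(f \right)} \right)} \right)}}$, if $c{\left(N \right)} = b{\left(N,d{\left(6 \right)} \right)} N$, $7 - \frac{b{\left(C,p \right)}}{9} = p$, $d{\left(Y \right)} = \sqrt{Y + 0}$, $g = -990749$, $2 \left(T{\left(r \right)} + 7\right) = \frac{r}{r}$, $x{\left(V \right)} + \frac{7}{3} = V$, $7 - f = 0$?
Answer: $\frac{13870486}{5031} + \frac{1981498 \sqrt{6}}{5031} \approx 3721.8$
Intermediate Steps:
$f = 7$ ($f = 7 - 0 = 7 + 0 = 7$)
$x{\left(V \right)} = - \frac{7}{3} + V$
$T{\left(r \right)} = - \frac{13}{2}$ ($T{\left(r \right)} = -7 + \frac{r \frac{1}{r}}{2} = -7 + \frac{1}{2} \cdot 1 = -7 + \frac{1}{2} = - \frac{13}{2}$)
$d{\left(Y \right)} = \sqrt{Y}$
$b{\left(C,p \right)} = 63 - 9 p$
$c{\left(N \right)} = N \left(63 - 9 \sqrt{6}\right)$ ($c{\left(N \right)} = \left(63 - 9 \sqrt{6}\right) N = N \left(63 - 9 \sqrt{6}\right)$)
$\frac{g}{c{\left(T{\left(x{\left(f \right)} \right)} \right)}} = - \frac{990749}{9 \left(- \frac{13}{2}\right) \left(7 - \sqrt{6}\right)} = - \frac{990749}{- \frac{819}{2} + \frac{117 \sqrt{6}}{2}}$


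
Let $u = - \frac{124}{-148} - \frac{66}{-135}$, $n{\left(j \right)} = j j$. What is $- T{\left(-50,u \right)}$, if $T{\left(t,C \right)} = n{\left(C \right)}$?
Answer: $- \frac{4879681}{2772225} \approx -1.7602$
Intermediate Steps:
$n{\left(j \right)} = j^{2}$
$u = \frac{2209}{1665}$ ($u = \left(-124\right) \left(- \frac{1}{148}\right) - - \frac{22}{45} = \frac{31}{37} + \frac{22}{45} = \frac{2209}{1665} \approx 1.3267$)
$T{\left(t,C \right)} = C^{2}$
$- T{\left(-50,u \right)} = - \left(\frac{2209}{1665}\right)^{2} = \left(-1\right) \frac{4879681}{2772225} = - \frac{4879681}{2772225}$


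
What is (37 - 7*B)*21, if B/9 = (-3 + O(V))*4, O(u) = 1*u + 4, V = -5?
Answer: 21945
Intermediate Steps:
O(u) = 4 + u (O(u) = u + 4 = 4 + u)
B = -144 (B = 9*((-3 + (4 - 5))*4) = 9*((-3 - 1)*4) = 9*(-4*4) = 9*(-16) = -144)
(37 - 7*B)*21 = (37 - 7*(-144))*21 = (37 + 1008)*21 = 1045*21 = 21945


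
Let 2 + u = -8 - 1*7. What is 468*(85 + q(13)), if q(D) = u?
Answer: 31824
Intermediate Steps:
u = -17 (u = -2 + (-8 - 1*7) = -2 + (-8 - 7) = -2 - 15 = -17)
q(D) = -17
468*(85 + q(13)) = 468*(85 - 17) = 468*68 = 31824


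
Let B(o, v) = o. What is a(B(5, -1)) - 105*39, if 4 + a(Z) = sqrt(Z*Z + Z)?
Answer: -4099 + sqrt(30) ≈ -4093.5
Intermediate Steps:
a(Z) = -4 + sqrt(Z + Z**2) (a(Z) = -4 + sqrt(Z*Z + Z) = -4 + sqrt(Z**2 + Z) = -4 + sqrt(Z + Z**2))
a(B(5, -1)) - 105*39 = (-4 + sqrt(5*(1 + 5))) - 105*39 = (-4 + sqrt(5*6)) - 4095 = (-4 + sqrt(30)) - 4095 = -4099 + sqrt(30)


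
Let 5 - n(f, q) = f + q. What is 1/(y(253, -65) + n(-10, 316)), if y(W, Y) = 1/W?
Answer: -253/76152 ≈ -0.0033223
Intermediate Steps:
n(f, q) = 5 - f - q (n(f, q) = 5 - (f + q) = 5 + (-f - q) = 5 - f - q)
1/(y(253, -65) + n(-10, 316)) = 1/(1/253 + (5 - 1*(-10) - 1*316)) = 1/(1/253 + (5 + 10 - 316)) = 1/(1/253 - 301) = 1/(-76152/253) = -253/76152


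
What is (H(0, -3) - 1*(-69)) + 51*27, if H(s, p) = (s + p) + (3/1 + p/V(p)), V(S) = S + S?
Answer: 2893/2 ≈ 1446.5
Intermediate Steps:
V(S) = 2*S
H(s, p) = 7/2 + p + s (H(s, p) = (s + p) + (3/1 + p/((2*p))) = (p + s) + (3*1 + p*(1/(2*p))) = (p + s) + (3 + ½) = (p + s) + 7/2 = 7/2 + p + s)
(H(0, -3) - 1*(-69)) + 51*27 = ((7/2 - 3 + 0) - 1*(-69)) + 51*27 = (½ + 69) + 1377 = 139/2 + 1377 = 2893/2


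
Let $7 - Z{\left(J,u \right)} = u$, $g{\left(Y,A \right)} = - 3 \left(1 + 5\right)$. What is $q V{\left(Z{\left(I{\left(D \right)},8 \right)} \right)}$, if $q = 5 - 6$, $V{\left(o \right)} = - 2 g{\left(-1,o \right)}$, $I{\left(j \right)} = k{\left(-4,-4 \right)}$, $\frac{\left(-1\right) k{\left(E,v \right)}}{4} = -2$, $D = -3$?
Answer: $-36$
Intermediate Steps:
$g{\left(Y,A \right)} = -18$ ($g{\left(Y,A \right)} = \left(-3\right) 6 = -18$)
$k{\left(E,v \right)} = 8$ ($k{\left(E,v \right)} = \left(-4\right) \left(-2\right) = 8$)
$I{\left(j \right)} = 8$
$Z{\left(J,u \right)} = 7 - u$
$V{\left(o \right)} = 36$ ($V{\left(o \right)} = \left(-2\right) \left(-18\right) = 36$)
$q = -1$ ($q = 5 - 6 = -1$)
$q V{\left(Z{\left(I{\left(D \right)},8 \right)} \right)} = \left(-1\right) 36 = -36$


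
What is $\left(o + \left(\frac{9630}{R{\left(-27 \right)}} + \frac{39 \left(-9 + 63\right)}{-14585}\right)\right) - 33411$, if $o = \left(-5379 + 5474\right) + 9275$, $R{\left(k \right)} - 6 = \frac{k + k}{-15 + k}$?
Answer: $- \frac{5633156597}{247945} \approx -22719.0$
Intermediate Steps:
$R{\left(k \right)} = 6 + \frac{2 k}{-15 + k}$ ($R{\left(k \right)} = 6 + \frac{k + k}{-15 + k} = 6 + \frac{2 k}{-15 + k}$)
$o = 9370$ ($o = 95 + 9275 = 9370$)
$\left(o + \left(\frac{9630}{R{\left(-27 \right)}} + \frac{39 \left(-9 + 63\right)}{-14585}\right)\right) - 33411 = \left(9370 + \left(\frac{9630}{2 \frac{1}{-15 - 27} \left(-45 + 4 \left(-27\right)\right)} + \frac{39 \left(-9 + 63\right)}{-14585}\right)\right) - 33411 = \left(9370 + \left(\frac{9630}{2 \frac{1}{-42} \left(-45 - 108\right)} + 39 \cdot 54 \left(- \frac{1}{14585}\right)\right)\right) - 33411 = \left(9370 + \left(\frac{9630}{2 \left(- \frac{1}{42}\right) \left(-153\right)} + 2106 \left(- \frac{1}{14585}\right)\right)\right) - 33411 = \left(9370 - \left(\frac{2106}{14585} - \frac{9630}{\frac{51}{7}}\right)\right) - 33411 = \left(9370 + \left(9630 \cdot \frac{7}{51} - \frac{2106}{14585}\right)\right) - 33411 = \left(9370 + \left(\frac{22470}{17} - \frac{2106}{14585}\right)\right) - 33411 = \left(9370 + \frac{327689148}{247945}\right) - 33411 = \frac{2650933798}{247945} - 33411 = - \frac{5633156597}{247945}$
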